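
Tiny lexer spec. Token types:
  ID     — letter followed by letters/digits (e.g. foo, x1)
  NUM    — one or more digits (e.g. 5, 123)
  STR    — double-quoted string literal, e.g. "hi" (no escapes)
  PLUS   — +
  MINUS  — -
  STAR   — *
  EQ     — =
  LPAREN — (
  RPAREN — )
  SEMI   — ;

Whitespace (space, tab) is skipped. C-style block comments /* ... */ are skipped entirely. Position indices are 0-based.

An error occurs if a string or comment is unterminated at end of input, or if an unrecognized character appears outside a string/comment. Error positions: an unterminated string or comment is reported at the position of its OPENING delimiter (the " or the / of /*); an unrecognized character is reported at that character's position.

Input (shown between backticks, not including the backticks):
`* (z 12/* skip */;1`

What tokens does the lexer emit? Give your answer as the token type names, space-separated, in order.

Answer: STAR LPAREN ID NUM SEMI NUM

Derivation:
pos=0: emit STAR '*'
pos=2: emit LPAREN '('
pos=3: emit ID 'z' (now at pos=4)
pos=5: emit NUM '12' (now at pos=7)
pos=7: enter COMMENT mode (saw '/*')
exit COMMENT mode (now at pos=17)
pos=17: emit SEMI ';'
pos=18: emit NUM '1' (now at pos=19)
DONE. 6 tokens: [STAR, LPAREN, ID, NUM, SEMI, NUM]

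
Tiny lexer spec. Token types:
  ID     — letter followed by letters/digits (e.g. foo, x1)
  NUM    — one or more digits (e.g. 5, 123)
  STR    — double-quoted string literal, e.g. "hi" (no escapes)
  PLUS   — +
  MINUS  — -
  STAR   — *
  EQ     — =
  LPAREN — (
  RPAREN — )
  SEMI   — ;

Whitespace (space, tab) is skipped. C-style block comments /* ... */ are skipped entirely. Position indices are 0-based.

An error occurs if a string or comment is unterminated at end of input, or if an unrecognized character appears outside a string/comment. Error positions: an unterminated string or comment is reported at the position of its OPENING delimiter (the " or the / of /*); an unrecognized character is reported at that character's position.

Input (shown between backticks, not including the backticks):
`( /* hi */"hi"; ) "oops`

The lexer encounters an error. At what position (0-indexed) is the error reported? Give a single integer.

pos=0: emit LPAREN '('
pos=2: enter COMMENT mode (saw '/*')
exit COMMENT mode (now at pos=10)
pos=10: enter STRING mode
pos=10: emit STR "hi" (now at pos=14)
pos=14: emit SEMI ';'
pos=16: emit RPAREN ')'
pos=18: enter STRING mode
pos=18: ERROR — unterminated string

Answer: 18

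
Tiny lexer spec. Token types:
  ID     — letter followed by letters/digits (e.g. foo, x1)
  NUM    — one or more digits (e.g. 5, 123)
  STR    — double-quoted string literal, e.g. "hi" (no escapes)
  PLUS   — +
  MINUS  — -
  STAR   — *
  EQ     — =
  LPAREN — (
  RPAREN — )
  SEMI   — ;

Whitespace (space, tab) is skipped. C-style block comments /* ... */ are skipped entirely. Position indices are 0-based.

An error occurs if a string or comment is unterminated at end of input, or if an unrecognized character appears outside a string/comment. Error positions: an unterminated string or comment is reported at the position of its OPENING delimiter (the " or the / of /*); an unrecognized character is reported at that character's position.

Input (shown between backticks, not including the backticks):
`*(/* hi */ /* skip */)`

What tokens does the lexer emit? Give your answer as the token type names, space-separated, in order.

Answer: STAR LPAREN RPAREN

Derivation:
pos=0: emit STAR '*'
pos=1: emit LPAREN '('
pos=2: enter COMMENT mode (saw '/*')
exit COMMENT mode (now at pos=10)
pos=11: enter COMMENT mode (saw '/*')
exit COMMENT mode (now at pos=21)
pos=21: emit RPAREN ')'
DONE. 3 tokens: [STAR, LPAREN, RPAREN]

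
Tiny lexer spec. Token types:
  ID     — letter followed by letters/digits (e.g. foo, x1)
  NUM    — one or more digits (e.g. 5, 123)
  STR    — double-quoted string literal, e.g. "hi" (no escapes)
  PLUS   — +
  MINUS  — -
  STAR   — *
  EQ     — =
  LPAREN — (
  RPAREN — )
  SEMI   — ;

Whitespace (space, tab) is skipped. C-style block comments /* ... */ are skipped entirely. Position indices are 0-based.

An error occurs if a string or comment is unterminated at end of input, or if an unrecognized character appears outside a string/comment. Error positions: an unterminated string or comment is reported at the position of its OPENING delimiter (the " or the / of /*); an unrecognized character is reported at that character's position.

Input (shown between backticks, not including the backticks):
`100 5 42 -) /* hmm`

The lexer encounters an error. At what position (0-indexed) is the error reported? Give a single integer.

pos=0: emit NUM '100' (now at pos=3)
pos=4: emit NUM '5' (now at pos=5)
pos=6: emit NUM '42' (now at pos=8)
pos=9: emit MINUS '-'
pos=10: emit RPAREN ')'
pos=12: enter COMMENT mode (saw '/*')
pos=12: ERROR — unterminated comment (reached EOF)

Answer: 12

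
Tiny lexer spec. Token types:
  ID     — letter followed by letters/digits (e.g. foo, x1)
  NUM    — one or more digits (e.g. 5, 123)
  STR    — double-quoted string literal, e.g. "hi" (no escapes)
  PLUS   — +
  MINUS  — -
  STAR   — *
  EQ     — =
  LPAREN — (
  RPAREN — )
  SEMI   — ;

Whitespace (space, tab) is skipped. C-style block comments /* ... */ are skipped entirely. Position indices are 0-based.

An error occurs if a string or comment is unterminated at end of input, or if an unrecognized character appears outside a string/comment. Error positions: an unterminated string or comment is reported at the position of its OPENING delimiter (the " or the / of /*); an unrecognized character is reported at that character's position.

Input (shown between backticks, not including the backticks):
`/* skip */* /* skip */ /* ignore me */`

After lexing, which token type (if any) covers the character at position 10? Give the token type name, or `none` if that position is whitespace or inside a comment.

Answer: STAR

Derivation:
pos=0: enter COMMENT mode (saw '/*')
exit COMMENT mode (now at pos=10)
pos=10: emit STAR '*'
pos=12: enter COMMENT mode (saw '/*')
exit COMMENT mode (now at pos=22)
pos=23: enter COMMENT mode (saw '/*')
exit COMMENT mode (now at pos=38)
DONE. 1 tokens: [STAR]
Position 10: char is '*' -> STAR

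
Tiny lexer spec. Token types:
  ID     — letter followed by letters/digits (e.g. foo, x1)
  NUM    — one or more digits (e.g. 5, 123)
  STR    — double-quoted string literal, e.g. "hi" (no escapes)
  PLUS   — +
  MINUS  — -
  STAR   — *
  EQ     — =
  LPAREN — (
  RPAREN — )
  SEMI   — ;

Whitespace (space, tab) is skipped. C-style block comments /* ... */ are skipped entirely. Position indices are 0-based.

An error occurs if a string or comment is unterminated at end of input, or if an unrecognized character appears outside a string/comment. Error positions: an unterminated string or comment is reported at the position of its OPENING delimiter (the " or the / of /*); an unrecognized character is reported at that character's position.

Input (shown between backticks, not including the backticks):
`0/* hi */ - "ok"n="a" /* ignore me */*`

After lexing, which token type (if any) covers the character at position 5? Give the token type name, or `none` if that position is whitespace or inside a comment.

Answer: none

Derivation:
pos=0: emit NUM '0' (now at pos=1)
pos=1: enter COMMENT mode (saw '/*')
exit COMMENT mode (now at pos=9)
pos=10: emit MINUS '-'
pos=12: enter STRING mode
pos=12: emit STR "ok" (now at pos=16)
pos=16: emit ID 'n' (now at pos=17)
pos=17: emit EQ '='
pos=18: enter STRING mode
pos=18: emit STR "a" (now at pos=21)
pos=22: enter COMMENT mode (saw '/*')
exit COMMENT mode (now at pos=37)
pos=37: emit STAR '*'
DONE. 7 tokens: [NUM, MINUS, STR, ID, EQ, STR, STAR]
Position 5: char is 'i' -> none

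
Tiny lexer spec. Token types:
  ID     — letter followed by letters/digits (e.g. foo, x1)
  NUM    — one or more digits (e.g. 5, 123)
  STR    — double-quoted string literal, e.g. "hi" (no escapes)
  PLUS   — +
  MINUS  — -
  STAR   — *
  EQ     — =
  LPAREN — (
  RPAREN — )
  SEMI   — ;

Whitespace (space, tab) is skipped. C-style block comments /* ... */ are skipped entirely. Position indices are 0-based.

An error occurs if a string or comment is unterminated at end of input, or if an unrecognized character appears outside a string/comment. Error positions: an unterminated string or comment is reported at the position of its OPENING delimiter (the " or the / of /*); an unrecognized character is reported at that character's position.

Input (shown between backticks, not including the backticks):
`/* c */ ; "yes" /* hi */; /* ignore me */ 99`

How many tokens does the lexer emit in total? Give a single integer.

pos=0: enter COMMENT mode (saw '/*')
exit COMMENT mode (now at pos=7)
pos=8: emit SEMI ';'
pos=10: enter STRING mode
pos=10: emit STR "yes" (now at pos=15)
pos=16: enter COMMENT mode (saw '/*')
exit COMMENT mode (now at pos=24)
pos=24: emit SEMI ';'
pos=26: enter COMMENT mode (saw '/*')
exit COMMENT mode (now at pos=41)
pos=42: emit NUM '99' (now at pos=44)
DONE. 4 tokens: [SEMI, STR, SEMI, NUM]

Answer: 4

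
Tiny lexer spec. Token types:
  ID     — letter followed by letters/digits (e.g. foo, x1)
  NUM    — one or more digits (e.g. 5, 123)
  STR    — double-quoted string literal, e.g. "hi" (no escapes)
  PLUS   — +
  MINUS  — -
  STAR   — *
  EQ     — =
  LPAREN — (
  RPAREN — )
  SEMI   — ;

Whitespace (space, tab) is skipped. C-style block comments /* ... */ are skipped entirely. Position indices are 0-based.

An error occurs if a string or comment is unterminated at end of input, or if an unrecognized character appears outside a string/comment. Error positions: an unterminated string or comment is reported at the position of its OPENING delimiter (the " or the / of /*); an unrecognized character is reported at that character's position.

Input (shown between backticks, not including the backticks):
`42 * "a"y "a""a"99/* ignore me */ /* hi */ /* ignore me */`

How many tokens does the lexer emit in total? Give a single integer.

pos=0: emit NUM '42' (now at pos=2)
pos=3: emit STAR '*'
pos=5: enter STRING mode
pos=5: emit STR "a" (now at pos=8)
pos=8: emit ID 'y' (now at pos=9)
pos=10: enter STRING mode
pos=10: emit STR "a" (now at pos=13)
pos=13: enter STRING mode
pos=13: emit STR "a" (now at pos=16)
pos=16: emit NUM '99' (now at pos=18)
pos=18: enter COMMENT mode (saw '/*')
exit COMMENT mode (now at pos=33)
pos=34: enter COMMENT mode (saw '/*')
exit COMMENT mode (now at pos=42)
pos=43: enter COMMENT mode (saw '/*')
exit COMMENT mode (now at pos=58)
DONE. 7 tokens: [NUM, STAR, STR, ID, STR, STR, NUM]

Answer: 7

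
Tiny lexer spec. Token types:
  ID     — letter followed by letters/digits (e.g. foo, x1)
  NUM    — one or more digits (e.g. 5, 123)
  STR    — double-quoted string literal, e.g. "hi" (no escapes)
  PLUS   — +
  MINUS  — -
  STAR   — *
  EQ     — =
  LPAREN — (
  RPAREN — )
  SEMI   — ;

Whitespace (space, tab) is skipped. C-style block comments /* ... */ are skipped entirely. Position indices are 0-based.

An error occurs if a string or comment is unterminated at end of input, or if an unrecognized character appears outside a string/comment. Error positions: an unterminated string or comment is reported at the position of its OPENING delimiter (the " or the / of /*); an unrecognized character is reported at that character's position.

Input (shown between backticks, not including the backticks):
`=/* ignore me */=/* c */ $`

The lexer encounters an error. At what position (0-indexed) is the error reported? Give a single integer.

pos=0: emit EQ '='
pos=1: enter COMMENT mode (saw '/*')
exit COMMENT mode (now at pos=16)
pos=16: emit EQ '='
pos=17: enter COMMENT mode (saw '/*')
exit COMMENT mode (now at pos=24)
pos=25: ERROR — unrecognized char '$'

Answer: 25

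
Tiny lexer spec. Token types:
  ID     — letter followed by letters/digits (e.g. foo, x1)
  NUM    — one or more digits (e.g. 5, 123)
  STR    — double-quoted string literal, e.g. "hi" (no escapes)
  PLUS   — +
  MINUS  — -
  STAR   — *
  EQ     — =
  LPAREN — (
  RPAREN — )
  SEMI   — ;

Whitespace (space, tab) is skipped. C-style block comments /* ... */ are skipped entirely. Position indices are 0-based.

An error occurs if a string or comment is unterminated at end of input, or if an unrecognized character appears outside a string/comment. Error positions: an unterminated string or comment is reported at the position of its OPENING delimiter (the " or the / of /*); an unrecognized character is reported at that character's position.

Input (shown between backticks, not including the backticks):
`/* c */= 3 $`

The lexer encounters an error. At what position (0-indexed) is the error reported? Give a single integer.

pos=0: enter COMMENT mode (saw '/*')
exit COMMENT mode (now at pos=7)
pos=7: emit EQ '='
pos=9: emit NUM '3' (now at pos=10)
pos=11: ERROR — unrecognized char '$'

Answer: 11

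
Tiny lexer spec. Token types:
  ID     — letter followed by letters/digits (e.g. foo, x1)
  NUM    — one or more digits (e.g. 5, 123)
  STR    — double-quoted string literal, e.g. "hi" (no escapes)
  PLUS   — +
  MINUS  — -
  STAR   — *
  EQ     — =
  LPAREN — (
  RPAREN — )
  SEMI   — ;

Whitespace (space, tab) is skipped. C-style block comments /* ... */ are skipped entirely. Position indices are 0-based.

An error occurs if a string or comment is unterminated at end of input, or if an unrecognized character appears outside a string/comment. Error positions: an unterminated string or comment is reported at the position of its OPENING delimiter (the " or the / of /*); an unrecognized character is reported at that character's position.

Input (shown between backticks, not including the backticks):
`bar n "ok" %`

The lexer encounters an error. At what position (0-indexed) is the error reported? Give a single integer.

pos=0: emit ID 'bar' (now at pos=3)
pos=4: emit ID 'n' (now at pos=5)
pos=6: enter STRING mode
pos=6: emit STR "ok" (now at pos=10)
pos=11: ERROR — unrecognized char '%'

Answer: 11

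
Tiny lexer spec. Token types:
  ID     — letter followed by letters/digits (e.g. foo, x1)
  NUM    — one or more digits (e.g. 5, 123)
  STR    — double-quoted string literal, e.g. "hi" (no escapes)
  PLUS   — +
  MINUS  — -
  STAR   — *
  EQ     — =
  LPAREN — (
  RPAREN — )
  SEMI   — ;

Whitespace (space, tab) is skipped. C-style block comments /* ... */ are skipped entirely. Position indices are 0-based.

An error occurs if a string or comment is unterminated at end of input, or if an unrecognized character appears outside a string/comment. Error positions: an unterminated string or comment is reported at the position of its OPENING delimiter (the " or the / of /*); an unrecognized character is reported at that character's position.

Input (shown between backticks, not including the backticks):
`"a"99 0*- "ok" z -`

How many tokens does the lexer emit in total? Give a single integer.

pos=0: enter STRING mode
pos=0: emit STR "a" (now at pos=3)
pos=3: emit NUM '99' (now at pos=5)
pos=6: emit NUM '0' (now at pos=7)
pos=7: emit STAR '*'
pos=8: emit MINUS '-'
pos=10: enter STRING mode
pos=10: emit STR "ok" (now at pos=14)
pos=15: emit ID 'z' (now at pos=16)
pos=17: emit MINUS '-'
DONE. 8 tokens: [STR, NUM, NUM, STAR, MINUS, STR, ID, MINUS]

Answer: 8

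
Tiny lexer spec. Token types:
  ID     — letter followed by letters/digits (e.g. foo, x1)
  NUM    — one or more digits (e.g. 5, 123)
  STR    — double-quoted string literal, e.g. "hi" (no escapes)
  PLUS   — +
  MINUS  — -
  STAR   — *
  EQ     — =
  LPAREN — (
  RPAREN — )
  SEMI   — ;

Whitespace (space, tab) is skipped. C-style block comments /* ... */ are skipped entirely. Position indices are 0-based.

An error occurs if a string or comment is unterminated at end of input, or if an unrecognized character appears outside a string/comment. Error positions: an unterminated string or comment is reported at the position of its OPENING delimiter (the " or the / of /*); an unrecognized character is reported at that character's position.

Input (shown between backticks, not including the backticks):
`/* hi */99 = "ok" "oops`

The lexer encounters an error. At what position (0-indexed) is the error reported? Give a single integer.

Answer: 18

Derivation:
pos=0: enter COMMENT mode (saw '/*')
exit COMMENT mode (now at pos=8)
pos=8: emit NUM '99' (now at pos=10)
pos=11: emit EQ '='
pos=13: enter STRING mode
pos=13: emit STR "ok" (now at pos=17)
pos=18: enter STRING mode
pos=18: ERROR — unterminated string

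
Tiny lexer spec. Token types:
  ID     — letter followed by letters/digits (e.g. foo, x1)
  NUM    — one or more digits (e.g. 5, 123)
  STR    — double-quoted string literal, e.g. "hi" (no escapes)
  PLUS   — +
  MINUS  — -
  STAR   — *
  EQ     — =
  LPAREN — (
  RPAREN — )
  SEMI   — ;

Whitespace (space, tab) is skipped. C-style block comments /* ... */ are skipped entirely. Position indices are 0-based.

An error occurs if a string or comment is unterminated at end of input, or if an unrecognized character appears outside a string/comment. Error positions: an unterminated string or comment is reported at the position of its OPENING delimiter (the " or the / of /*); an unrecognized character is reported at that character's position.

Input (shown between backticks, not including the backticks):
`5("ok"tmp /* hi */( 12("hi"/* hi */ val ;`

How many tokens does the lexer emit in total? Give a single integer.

Answer: 10

Derivation:
pos=0: emit NUM '5' (now at pos=1)
pos=1: emit LPAREN '('
pos=2: enter STRING mode
pos=2: emit STR "ok" (now at pos=6)
pos=6: emit ID 'tmp' (now at pos=9)
pos=10: enter COMMENT mode (saw '/*')
exit COMMENT mode (now at pos=18)
pos=18: emit LPAREN '('
pos=20: emit NUM '12' (now at pos=22)
pos=22: emit LPAREN '('
pos=23: enter STRING mode
pos=23: emit STR "hi" (now at pos=27)
pos=27: enter COMMENT mode (saw '/*')
exit COMMENT mode (now at pos=35)
pos=36: emit ID 'val' (now at pos=39)
pos=40: emit SEMI ';'
DONE. 10 tokens: [NUM, LPAREN, STR, ID, LPAREN, NUM, LPAREN, STR, ID, SEMI]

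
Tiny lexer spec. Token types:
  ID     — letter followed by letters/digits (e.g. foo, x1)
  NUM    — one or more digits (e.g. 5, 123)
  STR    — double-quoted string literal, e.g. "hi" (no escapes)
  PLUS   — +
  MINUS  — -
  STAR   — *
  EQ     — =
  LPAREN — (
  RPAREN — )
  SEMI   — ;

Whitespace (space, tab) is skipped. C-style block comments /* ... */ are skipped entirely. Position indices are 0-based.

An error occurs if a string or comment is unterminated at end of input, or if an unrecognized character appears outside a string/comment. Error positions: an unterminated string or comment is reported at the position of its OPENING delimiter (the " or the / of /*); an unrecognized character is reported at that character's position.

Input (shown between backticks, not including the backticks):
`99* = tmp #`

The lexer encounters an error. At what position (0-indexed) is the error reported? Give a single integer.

Answer: 10

Derivation:
pos=0: emit NUM '99' (now at pos=2)
pos=2: emit STAR '*'
pos=4: emit EQ '='
pos=6: emit ID 'tmp' (now at pos=9)
pos=10: ERROR — unrecognized char '#'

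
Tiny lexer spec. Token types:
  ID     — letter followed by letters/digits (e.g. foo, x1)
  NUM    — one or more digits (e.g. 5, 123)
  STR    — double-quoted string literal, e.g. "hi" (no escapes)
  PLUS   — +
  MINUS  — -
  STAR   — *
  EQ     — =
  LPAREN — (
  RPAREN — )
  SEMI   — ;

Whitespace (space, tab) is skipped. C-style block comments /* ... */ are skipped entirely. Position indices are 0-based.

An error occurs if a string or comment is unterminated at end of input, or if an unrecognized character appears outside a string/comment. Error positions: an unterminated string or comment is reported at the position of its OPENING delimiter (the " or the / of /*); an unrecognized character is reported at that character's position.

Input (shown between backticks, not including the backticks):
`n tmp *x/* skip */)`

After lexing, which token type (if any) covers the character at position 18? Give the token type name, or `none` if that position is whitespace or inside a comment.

Answer: RPAREN

Derivation:
pos=0: emit ID 'n' (now at pos=1)
pos=2: emit ID 'tmp' (now at pos=5)
pos=6: emit STAR '*'
pos=7: emit ID 'x' (now at pos=8)
pos=8: enter COMMENT mode (saw '/*')
exit COMMENT mode (now at pos=18)
pos=18: emit RPAREN ')'
DONE. 5 tokens: [ID, ID, STAR, ID, RPAREN]
Position 18: char is ')' -> RPAREN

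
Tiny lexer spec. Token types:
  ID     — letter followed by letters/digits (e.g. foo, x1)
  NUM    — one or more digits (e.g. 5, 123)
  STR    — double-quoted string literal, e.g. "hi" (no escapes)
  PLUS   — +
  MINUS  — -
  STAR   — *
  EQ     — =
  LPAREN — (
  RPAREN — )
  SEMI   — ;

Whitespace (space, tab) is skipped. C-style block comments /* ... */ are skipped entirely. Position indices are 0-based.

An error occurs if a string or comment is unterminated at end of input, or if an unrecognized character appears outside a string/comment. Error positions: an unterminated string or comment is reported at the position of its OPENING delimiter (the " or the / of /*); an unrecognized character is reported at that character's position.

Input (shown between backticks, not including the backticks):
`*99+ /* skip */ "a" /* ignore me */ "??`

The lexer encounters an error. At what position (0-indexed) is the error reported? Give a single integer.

Answer: 36

Derivation:
pos=0: emit STAR '*'
pos=1: emit NUM '99' (now at pos=3)
pos=3: emit PLUS '+'
pos=5: enter COMMENT mode (saw '/*')
exit COMMENT mode (now at pos=15)
pos=16: enter STRING mode
pos=16: emit STR "a" (now at pos=19)
pos=20: enter COMMENT mode (saw '/*')
exit COMMENT mode (now at pos=35)
pos=36: enter STRING mode
pos=36: ERROR — unterminated string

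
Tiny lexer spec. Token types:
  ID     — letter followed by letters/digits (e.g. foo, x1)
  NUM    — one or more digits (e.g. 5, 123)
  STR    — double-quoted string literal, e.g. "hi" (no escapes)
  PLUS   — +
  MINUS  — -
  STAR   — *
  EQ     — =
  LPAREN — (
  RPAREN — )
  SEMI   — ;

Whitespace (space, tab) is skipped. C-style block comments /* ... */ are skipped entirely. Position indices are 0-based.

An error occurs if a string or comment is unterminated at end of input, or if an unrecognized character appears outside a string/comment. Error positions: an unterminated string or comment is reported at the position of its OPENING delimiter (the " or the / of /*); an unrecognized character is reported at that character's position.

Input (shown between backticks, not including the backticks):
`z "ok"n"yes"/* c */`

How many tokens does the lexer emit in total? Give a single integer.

pos=0: emit ID 'z' (now at pos=1)
pos=2: enter STRING mode
pos=2: emit STR "ok" (now at pos=6)
pos=6: emit ID 'n' (now at pos=7)
pos=7: enter STRING mode
pos=7: emit STR "yes" (now at pos=12)
pos=12: enter COMMENT mode (saw '/*')
exit COMMENT mode (now at pos=19)
DONE. 4 tokens: [ID, STR, ID, STR]

Answer: 4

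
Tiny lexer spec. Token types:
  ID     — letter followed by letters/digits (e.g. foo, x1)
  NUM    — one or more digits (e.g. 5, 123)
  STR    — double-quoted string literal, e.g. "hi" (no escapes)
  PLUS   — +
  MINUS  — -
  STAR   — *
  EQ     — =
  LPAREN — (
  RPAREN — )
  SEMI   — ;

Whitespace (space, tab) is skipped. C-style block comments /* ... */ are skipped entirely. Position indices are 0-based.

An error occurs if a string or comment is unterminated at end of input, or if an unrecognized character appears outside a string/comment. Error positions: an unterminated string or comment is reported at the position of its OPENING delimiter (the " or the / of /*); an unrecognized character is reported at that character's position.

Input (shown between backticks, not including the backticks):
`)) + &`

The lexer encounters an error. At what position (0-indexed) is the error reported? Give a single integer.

pos=0: emit RPAREN ')'
pos=1: emit RPAREN ')'
pos=3: emit PLUS '+'
pos=5: ERROR — unrecognized char '&'

Answer: 5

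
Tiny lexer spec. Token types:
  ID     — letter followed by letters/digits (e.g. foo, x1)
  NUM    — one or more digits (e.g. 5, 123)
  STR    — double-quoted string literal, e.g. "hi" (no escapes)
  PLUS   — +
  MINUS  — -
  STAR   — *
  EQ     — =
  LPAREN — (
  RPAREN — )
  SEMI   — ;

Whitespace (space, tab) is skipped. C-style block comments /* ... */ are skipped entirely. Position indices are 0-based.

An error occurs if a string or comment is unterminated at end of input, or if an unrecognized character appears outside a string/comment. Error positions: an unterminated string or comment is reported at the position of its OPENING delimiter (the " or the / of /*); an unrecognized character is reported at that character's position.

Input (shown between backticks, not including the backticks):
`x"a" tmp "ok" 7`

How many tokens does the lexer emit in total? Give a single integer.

pos=0: emit ID 'x' (now at pos=1)
pos=1: enter STRING mode
pos=1: emit STR "a" (now at pos=4)
pos=5: emit ID 'tmp' (now at pos=8)
pos=9: enter STRING mode
pos=9: emit STR "ok" (now at pos=13)
pos=14: emit NUM '7' (now at pos=15)
DONE. 5 tokens: [ID, STR, ID, STR, NUM]

Answer: 5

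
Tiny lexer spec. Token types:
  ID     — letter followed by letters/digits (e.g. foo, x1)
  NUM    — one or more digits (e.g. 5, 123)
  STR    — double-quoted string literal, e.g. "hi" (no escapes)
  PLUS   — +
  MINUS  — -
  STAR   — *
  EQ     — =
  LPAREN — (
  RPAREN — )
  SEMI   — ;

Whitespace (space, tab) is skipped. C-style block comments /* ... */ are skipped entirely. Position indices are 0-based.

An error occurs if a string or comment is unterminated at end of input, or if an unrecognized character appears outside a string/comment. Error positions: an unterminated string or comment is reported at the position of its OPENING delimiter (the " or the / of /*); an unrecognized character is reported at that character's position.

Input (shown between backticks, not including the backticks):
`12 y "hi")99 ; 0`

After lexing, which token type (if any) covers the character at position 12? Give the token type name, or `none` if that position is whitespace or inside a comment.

pos=0: emit NUM '12' (now at pos=2)
pos=3: emit ID 'y' (now at pos=4)
pos=5: enter STRING mode
pos=5: emit STR "hi" (now at pos=9)
pos=9: emit RPAREN ')'
pos=10: emit NUM '99' (now at pos=12)
pos=13: emit SEMI ';'
pos=15: emit NUM '0' (now at pos=16)
DONE. 7 tokens: [NUM, ID, STR, RPAREN, NUM, SEMI, NUM]
Position 12: char is ' ' -> none

Answer: none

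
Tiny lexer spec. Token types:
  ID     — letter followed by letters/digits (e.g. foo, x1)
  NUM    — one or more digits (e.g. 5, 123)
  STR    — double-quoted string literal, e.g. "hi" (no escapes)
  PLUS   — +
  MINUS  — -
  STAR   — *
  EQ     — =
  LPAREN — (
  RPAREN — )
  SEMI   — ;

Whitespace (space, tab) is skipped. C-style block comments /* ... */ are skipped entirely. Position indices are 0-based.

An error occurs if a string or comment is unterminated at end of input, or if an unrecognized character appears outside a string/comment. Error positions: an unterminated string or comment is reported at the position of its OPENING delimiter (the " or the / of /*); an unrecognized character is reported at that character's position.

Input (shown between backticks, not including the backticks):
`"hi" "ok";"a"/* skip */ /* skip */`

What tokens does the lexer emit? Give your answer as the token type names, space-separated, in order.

pos=0: enter STRING mode
pos=0: emit STR "hi" (now at pos=4)
pos=5: enter STRING mode
pos=5: emit STR "ok" (now at pos=9)
pos=9: emit SEMI ';'
pos=10: enter STRING mode
pos=10: emit STR "a" (now at pos=13)
pos=13: enter COMMENT mode (saw '/*')
exit COMMENT mode (now at pos=23)
pos=24: enter COMMENT mode (saw '/*')
exit COMMENT mode (now at pos=34)
DONE. 4 tokens: [STR, STR, SEMI, STR]

Answer: STR STR SEMI STR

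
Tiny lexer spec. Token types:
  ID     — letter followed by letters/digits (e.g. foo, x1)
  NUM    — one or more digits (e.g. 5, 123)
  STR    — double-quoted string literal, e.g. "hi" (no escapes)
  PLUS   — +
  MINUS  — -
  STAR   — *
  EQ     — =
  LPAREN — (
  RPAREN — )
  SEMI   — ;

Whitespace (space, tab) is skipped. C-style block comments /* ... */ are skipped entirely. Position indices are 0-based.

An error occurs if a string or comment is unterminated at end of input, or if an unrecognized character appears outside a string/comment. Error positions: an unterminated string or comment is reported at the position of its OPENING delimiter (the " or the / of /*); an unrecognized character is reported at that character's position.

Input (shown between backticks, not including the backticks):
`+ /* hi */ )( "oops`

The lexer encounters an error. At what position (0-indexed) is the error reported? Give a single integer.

Answer: 14

Derivation:
pos=0: emit PLUS '+'
pos=2: enter COMMENT mode (saw '/*')
exit COMMENT mode (now at pos=10)
pos=11: emit RPAREN ')'
pos=12: emit LPAREN '('
pos=14: enter STRING mode
pos=14: ERROR — unterminated string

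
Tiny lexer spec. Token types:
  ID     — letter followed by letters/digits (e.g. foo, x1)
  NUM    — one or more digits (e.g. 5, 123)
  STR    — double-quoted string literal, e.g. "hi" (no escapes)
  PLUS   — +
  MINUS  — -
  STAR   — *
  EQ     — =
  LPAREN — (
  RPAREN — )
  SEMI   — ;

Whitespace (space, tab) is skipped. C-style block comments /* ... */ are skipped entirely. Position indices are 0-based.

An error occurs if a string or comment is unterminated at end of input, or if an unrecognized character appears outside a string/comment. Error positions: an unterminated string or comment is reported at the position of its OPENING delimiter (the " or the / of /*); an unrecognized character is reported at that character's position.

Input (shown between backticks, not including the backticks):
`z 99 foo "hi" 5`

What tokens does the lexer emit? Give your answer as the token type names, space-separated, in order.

pos=0: emit ID 'z' (now at pos=1)
pos=2: emit NUM '99' (now at pos=4)
pos=5: emit ID 'foo' (now at pos=8)
pos=9: enter STRING mode
pos=9: emit STR "hi" (now at pos=13)
pos=14: emit NUM '5' (now at pos=15)
DONE. 5 tokens: [ID, NUM, ID, STR, NUM]

Answer: ID NUM ID STR NUM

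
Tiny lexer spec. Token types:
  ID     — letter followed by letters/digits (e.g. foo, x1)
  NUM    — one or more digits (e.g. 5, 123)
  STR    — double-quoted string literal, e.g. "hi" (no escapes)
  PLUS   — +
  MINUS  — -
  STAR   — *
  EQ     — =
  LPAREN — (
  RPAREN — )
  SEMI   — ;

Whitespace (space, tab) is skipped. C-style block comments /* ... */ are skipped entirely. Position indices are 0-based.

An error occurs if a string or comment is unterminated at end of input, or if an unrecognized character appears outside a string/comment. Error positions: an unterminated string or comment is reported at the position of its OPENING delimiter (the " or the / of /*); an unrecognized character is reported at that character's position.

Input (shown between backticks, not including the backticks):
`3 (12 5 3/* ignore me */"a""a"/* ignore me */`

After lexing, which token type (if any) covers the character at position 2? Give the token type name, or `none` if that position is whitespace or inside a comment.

Answer: LPAREN

Derivation:
pos=0: emit NUM '3' (now at pos=1)
pos=2: emit LPAREN '('
pos=3: emit NUM '12' (now at pos=5)
pos=6: emit NUM '5' (now at pos=7)
pos=8: emit NUM '3' (now at pos=9)
pos=9: enter COMMENT mode (saw '/*')
exit COMMENT mode (now at pos=24)
pos=24: enter STRING mode
pos=24: emit STR "a" (now at pos=27)
pos=27: enter STRING mode
pos=27: emit STR "a" (now at pos=30)
pos=30: enter COMMENT mode (saw '/*')
exit COMMENT mode (now at pos=45)
DONE. 7 tokens: [NUM, LPAREN, NUM, NUM, NUM, STR, STR]
Position 2: char is '(' -> LPAREN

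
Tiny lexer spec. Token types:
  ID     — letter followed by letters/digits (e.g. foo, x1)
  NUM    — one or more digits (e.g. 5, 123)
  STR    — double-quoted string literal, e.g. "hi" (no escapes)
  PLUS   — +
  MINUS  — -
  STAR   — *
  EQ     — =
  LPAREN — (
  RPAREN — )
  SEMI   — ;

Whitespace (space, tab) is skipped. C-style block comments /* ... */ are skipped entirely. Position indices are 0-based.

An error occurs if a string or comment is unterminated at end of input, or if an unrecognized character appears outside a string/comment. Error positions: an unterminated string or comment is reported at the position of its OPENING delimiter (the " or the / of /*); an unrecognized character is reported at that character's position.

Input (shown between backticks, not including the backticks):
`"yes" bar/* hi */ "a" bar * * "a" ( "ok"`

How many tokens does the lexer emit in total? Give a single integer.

Answer: 9

Derivation:
pos=0: enter STRING mode
pos=0: emit STR "yes" (now at pos=5)
pos=6: emit ID 'bar' (now at pos=9)
pos=9: enter COMMENT mode (saw '/*')
exit COMMENT mode (now at pos=17)
pos=18: enter STRING mode
pos=18: emit STR "a" (now at pos=21)
pos=22: emit ID 'bar' (now at pos=25)
pos=26: emit STAR '*'
pos=28: emit STAR '*'
pos=30: enter STRING mode
pos=30: emit STR "a" (now at pos=33)
pos=34: emit LPAREN '('
pos=36: enter STRING mode
pos=36: emit STR "ok" (now at pos=40)
DONE. 9 tokens: [STR, ID, STR, ID, STAR, STAR, STR, LPAREN, STR]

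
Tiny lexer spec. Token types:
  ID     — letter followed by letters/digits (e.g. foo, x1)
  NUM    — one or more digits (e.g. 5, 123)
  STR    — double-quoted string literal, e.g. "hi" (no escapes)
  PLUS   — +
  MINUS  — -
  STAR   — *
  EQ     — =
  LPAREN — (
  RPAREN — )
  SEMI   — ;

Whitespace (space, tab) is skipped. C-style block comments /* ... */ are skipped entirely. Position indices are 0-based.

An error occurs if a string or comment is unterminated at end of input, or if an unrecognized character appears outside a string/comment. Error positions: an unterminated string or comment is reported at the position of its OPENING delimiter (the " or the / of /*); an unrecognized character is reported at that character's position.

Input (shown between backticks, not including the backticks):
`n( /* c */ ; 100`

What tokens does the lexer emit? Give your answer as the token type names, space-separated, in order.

Answer: ID LPAREN SEMI NUM

Derivation:
pos=0: emit ID 'n' (now at pos=1)
pos=1: emit LPAREN '('
pos=3: enter COMMENT mode (saw '/*')
exit COMMENT mode (now at pos=10)
pos=11: emit SEMI ';'
pos=13: emit NUM '100' (now at pos=16)
DONE. 4 tokens: [ID, LPAREN, SEMI, NUM]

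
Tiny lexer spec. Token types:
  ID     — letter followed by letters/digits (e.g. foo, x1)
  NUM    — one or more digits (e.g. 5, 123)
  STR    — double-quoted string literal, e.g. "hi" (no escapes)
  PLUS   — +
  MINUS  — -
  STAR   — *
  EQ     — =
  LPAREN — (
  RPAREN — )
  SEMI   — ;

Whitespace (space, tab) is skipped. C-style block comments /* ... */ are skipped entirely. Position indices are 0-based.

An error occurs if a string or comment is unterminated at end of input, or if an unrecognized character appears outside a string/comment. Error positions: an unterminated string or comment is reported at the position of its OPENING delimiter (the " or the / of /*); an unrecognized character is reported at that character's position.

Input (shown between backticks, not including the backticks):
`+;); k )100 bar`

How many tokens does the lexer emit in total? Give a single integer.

pos=0: emit PLUS '+'
pos=1: emit SEMI ';'
pos=2: emit RPAREN ')'
pos=3: emit SEMI ';'
pos=5: emit ID 'k' (now at pos=6)
pos=7: emit RPAREN ')'
pos=8: emit NUM '100' (now at pos=11)
pos=12: emit ID 'bar' (now at pos=15)
DONE. 8 tokens: [PLUS, SEMI, RPAREN, SEMI, ID, RPAREN, NUM, ID]

Answer: 8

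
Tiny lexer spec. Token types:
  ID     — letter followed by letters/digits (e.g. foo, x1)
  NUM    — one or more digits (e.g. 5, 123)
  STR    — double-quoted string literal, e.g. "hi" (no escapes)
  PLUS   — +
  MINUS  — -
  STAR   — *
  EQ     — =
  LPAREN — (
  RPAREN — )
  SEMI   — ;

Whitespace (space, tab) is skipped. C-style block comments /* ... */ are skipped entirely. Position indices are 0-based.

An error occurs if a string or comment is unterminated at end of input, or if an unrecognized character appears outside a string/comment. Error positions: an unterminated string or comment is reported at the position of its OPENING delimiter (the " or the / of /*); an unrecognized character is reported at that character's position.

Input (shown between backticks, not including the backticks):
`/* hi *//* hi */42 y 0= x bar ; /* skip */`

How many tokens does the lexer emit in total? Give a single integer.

Answer: 7

Derivation:
pos=0: enter COMMENT mode (saw '/*')
exit COMMENT mode (now at pos=8)
pos=8: enter COMMENT mode (saw '/*')
exit COMMENT mode (now at pos=16)
pos=16: emit NUM '42' (now at pos=18)
pos=19: emit ID 'y' (now at pos=20)
pos=21: emit NUM '0' (now at pos=22)
pos=22: emit EQ '='
pos=24: emit ID 'x' (now at pos=25)
pos=26: emit ID 'bar' (now at pos=29)
pos=30: emit SEMI ';'
pos=32: enter COMMENT mode (saw '/*')
exit COMMENT mode (now at pos=42)
DONE. 7 tokens: [NUM, ID, NUM, EQ, ID, ID, SEMI]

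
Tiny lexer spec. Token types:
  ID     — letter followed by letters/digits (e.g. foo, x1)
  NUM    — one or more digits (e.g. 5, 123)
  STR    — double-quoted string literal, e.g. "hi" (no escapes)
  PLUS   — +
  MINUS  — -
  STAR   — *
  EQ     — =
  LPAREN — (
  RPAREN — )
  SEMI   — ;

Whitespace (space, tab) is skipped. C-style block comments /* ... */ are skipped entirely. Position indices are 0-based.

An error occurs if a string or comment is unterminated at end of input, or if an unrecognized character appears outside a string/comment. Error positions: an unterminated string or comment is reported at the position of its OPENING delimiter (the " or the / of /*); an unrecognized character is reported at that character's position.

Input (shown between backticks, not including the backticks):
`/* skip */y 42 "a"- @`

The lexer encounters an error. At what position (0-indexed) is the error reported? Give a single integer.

pos=0: enter COMMENT mode (saw '/*')
exit COMMENT mode (now at pos=10)
pos=10: emit ID 'y' (now at pos=11)
pos=12: emit NUM '42' (now at pos=14)
pos=15: enter STRING mode
pos=15: emit STR "a" (now at pos=18)
pos=18: emit MINUS '-'
pos=20: ERROR — unrecognized char '@'

Answer: 20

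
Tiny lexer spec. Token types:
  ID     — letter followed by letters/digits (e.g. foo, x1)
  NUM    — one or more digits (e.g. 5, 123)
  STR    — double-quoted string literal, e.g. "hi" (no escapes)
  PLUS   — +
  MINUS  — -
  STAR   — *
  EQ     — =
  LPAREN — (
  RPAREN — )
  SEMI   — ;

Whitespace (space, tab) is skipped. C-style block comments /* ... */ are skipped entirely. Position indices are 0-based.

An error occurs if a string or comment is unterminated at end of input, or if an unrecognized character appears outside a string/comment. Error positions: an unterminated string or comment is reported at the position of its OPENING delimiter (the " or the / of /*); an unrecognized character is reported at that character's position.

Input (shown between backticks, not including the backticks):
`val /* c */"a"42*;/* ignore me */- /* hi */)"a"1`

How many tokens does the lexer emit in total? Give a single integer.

pos=0: emit ID 'val' (now at pos=3)
pos=4: enter COMMENT mode (saw '/*')
exit COMMENT mode (now at pos=11)
pos=11: enter STRING mode
pos=11: emit STR "a" (now at pos=14)
pos=14: emit NUM '42' (now at pos=16)
pos=16: emit STAR '*'
pos=17: emit SEMI ';'
pos=18: enter COMMENT mode (saw '/*')
exit COMMENT mode (now at pos=33)
pos=33: emit MINUS '-'
pos=35: enter COMMENT mode (saw '/*')
exit COMMENT mode (now at pos=43)
pos=43: emit RPAREN ')'
pos=44: enter STRING mode
pos=44: emit STR "a" (now at pos=47)
pos=47: emit NUM '1' (now at pos=48)
DONE. 9 tokens: [ID, STR, NUM, STAR, SEMI, MINUS, RPAREN, STR, NUM]

Answer: 9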